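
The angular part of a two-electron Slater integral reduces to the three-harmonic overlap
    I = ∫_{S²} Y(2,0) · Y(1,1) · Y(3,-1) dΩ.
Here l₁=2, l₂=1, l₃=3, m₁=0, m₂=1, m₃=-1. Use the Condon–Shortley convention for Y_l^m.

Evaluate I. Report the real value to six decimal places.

Checks pass: Σm=0; 6 even; l₃=3∈[1,3].
(2·2+1)(2·1+1)(2·3+1) = 105
Δ: 0! 4! 2! / 7! → 1/105
sum: t=0:+1/4 = 1/4
3j²(2 1 3; 0 0 0) = Δ·Π!·Σ² = 3/35  (sign -1)
sum: t=0:+1/8 = 1/8
3j²(2 1 3; 0 1 -1) = Δ·Π!·Σ² = 2/35  (sign +1)
combine: 4πI² = 105·3/35·2/35 = 18/35
take √, sign -1: I = -0.20230066

-0.202301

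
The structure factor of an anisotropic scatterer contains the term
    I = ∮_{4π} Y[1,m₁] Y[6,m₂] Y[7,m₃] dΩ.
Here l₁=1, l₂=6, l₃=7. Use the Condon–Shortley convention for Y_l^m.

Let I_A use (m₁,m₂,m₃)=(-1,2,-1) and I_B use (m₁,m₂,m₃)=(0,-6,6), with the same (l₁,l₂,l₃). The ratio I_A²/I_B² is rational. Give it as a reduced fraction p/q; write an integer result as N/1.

Shared (l₁,l₂,l₃)=(1,6,7): N and (l;000)² cancel in I_A²/I_B².
A: Δ = 0!·2!·12!/15! = 1/1365; Racah Σ t=0..0: t=0:+1/1935360 = 1/1935360; ⇒ 3j(1 6 7; -1 2 -1)² = 1/91, sgn +1
B: Δ = 0!·2!·12!/15! = 1/1365; Racah Σ t=0..0: t=0:+1/479001600 = 1/479001600; ⇒ 3j(1 6 7; 0 -6 6)² = 1/105, sgn -1
I_A²/I_B² = (1/91)/(1/105) = 15/13

15/13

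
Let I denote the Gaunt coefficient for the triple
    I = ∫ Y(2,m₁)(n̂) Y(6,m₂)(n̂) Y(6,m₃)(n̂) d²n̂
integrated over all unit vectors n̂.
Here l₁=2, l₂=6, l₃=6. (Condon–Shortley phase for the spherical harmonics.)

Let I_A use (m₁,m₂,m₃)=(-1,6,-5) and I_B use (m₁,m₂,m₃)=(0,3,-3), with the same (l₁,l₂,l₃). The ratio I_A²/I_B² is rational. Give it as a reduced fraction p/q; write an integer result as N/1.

242/25

Shared (l₁,l₂,l₃)=(2,6,6): N and (l;000)² cancel in I_A²/I_B².
A: Δ = 2!·2!·10!/15! = 1/90090; Racah Σ t=2..2: t=2:+1/7257600 = 1/7257600; ⇒ 3j(2 6 6; -1 6 -5)² = 11/455, sgn -1
B: Δ = 2!·2!·10!/15! = 1/90090; Racah Σ t=0..2: t=0:+1/1451520 t=1:−1/80640 t=2:+1/120960 = -1/290304; ⇒ 3j(2 6 6; 0 3 -3)² = 5/2002, sgn +1
I_A²/I_B² = (11/455)/(5/2002) = 242/25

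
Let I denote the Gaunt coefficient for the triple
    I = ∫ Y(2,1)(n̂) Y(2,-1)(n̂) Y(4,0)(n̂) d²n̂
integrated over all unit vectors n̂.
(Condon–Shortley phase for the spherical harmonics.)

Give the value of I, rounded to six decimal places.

0.161197

Rules hold: Σm=0, L=8 even, 0≤4≤4.
N = 5·5·9 = 225
Δ = 0!·4!·4!/9! = 1/630
Racah Σ t=0..0: t=0:+1/16 = 1/16
⇒ 3j(2 2 4; 0 0 0)² = 2/35, sgn +1
Racah Σ t=0..0: t=0:+1/36 = 1/36
⇒ 3j(2 2 4; 1 -1 0)² = 8/315, sgn +1
4πI² = N·(3j₀)²·(3jₘ)² = 16/49
I = +1·√(0.326531/4π) = 0.16119702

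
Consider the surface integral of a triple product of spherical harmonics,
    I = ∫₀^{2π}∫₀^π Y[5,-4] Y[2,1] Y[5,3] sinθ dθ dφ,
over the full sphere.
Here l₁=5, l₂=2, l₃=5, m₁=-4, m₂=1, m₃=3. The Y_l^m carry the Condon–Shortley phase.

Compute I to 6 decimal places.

0.196098

Rules hold: Σm=0, L=12 even, 3≤5≤7.
N = 11·5·11 = 605
Δ = 2!·8!·2!/13! = 1/38610
Racah Σ t=0..2: t=0:+1/2880 t=1:−1/576 t=2:+1/2880 = -1/960
⇒ 3j(5 2 5; 0 0 0)² = 10/429, sgn +1
Racah Σ t=1..2: t=1:−1/80640 t=2:+1/10080 = 1/11520
⇒ 3j(5 2 5; -4 1 3)² = 49/1430, sgn +1
4πI² = N·(3j₀)²·(3jₘ)² = 245/507
I = +1·√(0.483235/4π) = 0.19609844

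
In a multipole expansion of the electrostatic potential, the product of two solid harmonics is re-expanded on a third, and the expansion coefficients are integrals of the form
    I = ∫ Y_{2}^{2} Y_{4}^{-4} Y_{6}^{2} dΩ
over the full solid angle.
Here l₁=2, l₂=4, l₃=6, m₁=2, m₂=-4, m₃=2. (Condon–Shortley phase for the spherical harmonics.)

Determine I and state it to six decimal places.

0.015904

Checks pass: Σm=0; 12 even; l₃=6∈[2,6].
(2·2+1)(2·4+1)(2·6+1) = 585
Δ: 0! 4! 8! / 13! → 1/6435
sum: t=0:+1/2304 = 1/2304
3j²(2 4 6; 0 0 0) = Δ·Π!·Σ² = 5/143  (sign +1)
sum: t=0:+1/967680 = 1/967680
3j²(2 4 6; 2 -4 2) = Δ·Π!·Σ² = 1/6435  (sign +1)
combine: 4πI² = 585·5/143·1/6435 = 5/1573
take √, sign +1: I = 0.01590434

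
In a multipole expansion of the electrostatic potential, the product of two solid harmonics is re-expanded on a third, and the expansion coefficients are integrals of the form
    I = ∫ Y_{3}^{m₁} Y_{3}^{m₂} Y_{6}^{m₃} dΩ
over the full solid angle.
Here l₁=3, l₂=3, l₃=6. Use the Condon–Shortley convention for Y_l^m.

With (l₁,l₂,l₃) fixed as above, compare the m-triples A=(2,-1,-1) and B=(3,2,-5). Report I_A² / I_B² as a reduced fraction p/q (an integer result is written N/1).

5/22

Same 3,3,6: normalisation and zero-m 3j drop out of the ratio.
A: Δ: 0! 6! 6! / 13! → 1/12012; sum: t=0:+1/5760 = 1/5760; 3j²(3 3 6; 2 -1 -1) = Δ·Π!·Σ² = 5/572  (sign -1)
B: Δ: 0! 6! 6! / 13! → 1/12012; sum: t=0:+1/86400 = 1/86400; 3j²(3 3 6; 3 2 -5) = Δ·Π!·Σ² = 1/26  (sign -1)
I_A²/I_B² = (5/572)/(1/26) = 5/22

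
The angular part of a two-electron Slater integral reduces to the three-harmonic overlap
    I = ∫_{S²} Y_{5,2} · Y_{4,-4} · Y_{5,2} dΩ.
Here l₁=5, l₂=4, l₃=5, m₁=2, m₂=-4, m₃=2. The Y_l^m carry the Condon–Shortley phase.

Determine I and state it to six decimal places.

0.181552

Rules hold: Σm=0, L=14 even, 1≤5≤9.
N = 11·9·11 = 1089
Δ = 4!·6!·4!/15! = 1/3153150
Racah Σ t=0..4: t=0:+1/69120 t=1:−1/1728 t=2:+1/576 t=3:−1/1728 t=4:+1/69120 = 7/11520
⇒ 3j(5 4 5; 0 0 0)² = 2/143, sgn -1
Racah Σ t=0..0: t=0:+1/20736 = 1/20736
⇒ 3j(5 4 5; 2 -4 2)² = 35/1287, sgn -1
4πI² = N·(3j₀)²·(3jₘ)² = 70/169
I = +1·√(0.414201/4π) = 0.18155187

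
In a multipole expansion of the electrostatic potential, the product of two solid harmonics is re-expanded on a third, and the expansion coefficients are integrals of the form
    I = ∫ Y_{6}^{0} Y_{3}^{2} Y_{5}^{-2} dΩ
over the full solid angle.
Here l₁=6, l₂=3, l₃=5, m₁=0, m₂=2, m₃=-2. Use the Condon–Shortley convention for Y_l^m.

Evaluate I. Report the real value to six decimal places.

m-sum 0 ✓  L=14 even ✓  3≤5≤9 ✓
Π(2lᵢ+1) = 13×7×11 = 1001
triangle coeff Δ(6,3,5) = 1/675675
Σ_t [1,3]: t=1:−1/8640 t=2:+1/2304 t=3:−1/8640 = 7/34560
(3j)²=7/429 [(6 3 5; 0 0 0)], sign=-1
Σ_t [3,4]: t=3:−1/8640 t=4:+1/34560 = -1/11520
(3j)²=3/143 [(6 3 5; 0 2 -2)], sign=+1
⇒ 4πI² = 49/143
I = (-1)√(49/143/(4π)) = -0.16512966

-0.165130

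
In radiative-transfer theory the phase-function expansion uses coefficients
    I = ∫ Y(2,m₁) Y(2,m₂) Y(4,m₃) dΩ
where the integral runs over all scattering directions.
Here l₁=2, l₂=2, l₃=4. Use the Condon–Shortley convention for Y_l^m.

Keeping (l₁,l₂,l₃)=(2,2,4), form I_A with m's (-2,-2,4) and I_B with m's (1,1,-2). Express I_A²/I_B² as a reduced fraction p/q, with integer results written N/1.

l's match ⇒ only the (l;m) 3-j factors differ between A and B.
A: triangle coeff Δ(2,2,4) = 1/630; Σ_t [0,0]: t=0:+1/576 = 1/576; (3j)²=1/9 [(2 2 4; -2 -2 4)], sign=+1
B: triangle coeff Δ(2,2,4) = 1/630; Σ_t [0,0]: t=0:+1/36 = 1/36; (3j)²=4/63 [(2 2 4; 1 1 -2)], sign=+1
I_A²/I_B² = (1/9)/(4/63) = 7/4

7/4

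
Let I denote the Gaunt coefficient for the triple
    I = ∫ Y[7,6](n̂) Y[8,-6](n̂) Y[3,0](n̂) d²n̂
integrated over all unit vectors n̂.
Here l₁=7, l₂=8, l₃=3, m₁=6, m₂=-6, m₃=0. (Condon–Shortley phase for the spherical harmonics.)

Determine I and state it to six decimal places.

Checks pass: Σm=0; 18 even; l₃=3∈[1,15].
(2·7+1)(2·8+1)(2·3+1) = 1785
Δ: 12! 2! 4! / 19! → 1/5290740
sum: t=5:−1/7257600 t=6:+1/2073600 t=7:−1/7257600 = 1/4838400
3j²(7 8 3; 0 0 0) = Δ·Π!·Σ² = 252/20995  (sign -1)
sum: t=0:+1/1916006400 t=1:−1/479001600 = -1/638668800
3j²(7 8 3; 6 -6 0) = Δ·Π!·Σ² = 117/6460  (sign +1)
combine: 4πI² = 1785·252/20995·117/6460 = 11907/30685
take √, sign -1: I = -0.17572485

-0.175725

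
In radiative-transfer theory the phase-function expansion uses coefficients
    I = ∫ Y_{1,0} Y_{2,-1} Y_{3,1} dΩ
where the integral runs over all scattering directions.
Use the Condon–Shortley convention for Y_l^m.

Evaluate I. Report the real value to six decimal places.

Checks pass: Σm=0; 6 even; l₃=3∈[1,3].
(2·1+1)(2·2+1)(2·3+1) = 105
Δ: 0! 2! 4! / 7! → 1/105
sum: t=0:+1/4 = 1/4
3j²(1 2 3; 0 0 0) = Δ·Π!·Σ² = 3/35  (sign -1)
sum: t=0:+1/6 = 1/6
3j²(1 2 3; 0 -1 1) = Δ·Π!·Σ² = 8/105  (sign +1)
combine: 4πI² = 105·3/35·8/105 = 24/35
take √, sign -1: I = -0.23359668

-0.233597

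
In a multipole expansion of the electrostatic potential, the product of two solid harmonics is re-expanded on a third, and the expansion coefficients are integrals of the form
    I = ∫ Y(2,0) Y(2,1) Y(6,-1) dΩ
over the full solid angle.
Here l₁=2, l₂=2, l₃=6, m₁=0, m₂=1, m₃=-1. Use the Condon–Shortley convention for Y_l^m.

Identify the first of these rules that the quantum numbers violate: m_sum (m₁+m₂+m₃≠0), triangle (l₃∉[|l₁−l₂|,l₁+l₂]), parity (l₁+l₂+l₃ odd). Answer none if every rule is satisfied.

Σmᵢ = 0  ✓
l₃∈[|l₁−l₂|,l₁+l₂]=[0,4], have l₃=6  ✗
Σlᵢ = 10 ⇒ even

triangle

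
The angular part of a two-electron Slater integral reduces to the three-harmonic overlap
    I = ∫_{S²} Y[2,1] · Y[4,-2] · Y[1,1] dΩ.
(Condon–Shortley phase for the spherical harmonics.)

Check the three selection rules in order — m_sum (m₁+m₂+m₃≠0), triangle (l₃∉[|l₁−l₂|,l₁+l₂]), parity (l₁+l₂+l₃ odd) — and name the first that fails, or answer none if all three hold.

triangle

m₁+m₂+m₃ = 1 − 2 + 1 = 0  ✓
triangle: |2−4|=2 ≤ l₃=1 ≤ 2+4=6  ✗
parity: l₁+l₂+l₃ = 7 is odd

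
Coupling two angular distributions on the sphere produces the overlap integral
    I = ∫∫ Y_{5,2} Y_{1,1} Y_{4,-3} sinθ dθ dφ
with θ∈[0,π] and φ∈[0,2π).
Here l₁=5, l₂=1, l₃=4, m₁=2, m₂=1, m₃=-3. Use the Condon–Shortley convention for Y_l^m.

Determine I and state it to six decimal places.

Checks pass: Σm=0; 10 even; l₃=4∈[4,6].
(2·5+1)(2·1+1)(2·4+1) = 297
Δ: 2! 8! 0! / 11! → 1/495
sum: t=1:−1/576 = -1/576
3j²(5 1 4; 0 0 0) = Δ·Π!·Σ² = 5/99  (sign -1)
sum: t=2:+1/10080 = 1/10080
3j²(5 1 4; 2 1 -3) = Δ·Π!·Σ² = 1/165  (sign -1)
combine: 4πI² = 297·5/99·1/165 = 1/11
take √, sign +1: I = 0.08505478

0.085055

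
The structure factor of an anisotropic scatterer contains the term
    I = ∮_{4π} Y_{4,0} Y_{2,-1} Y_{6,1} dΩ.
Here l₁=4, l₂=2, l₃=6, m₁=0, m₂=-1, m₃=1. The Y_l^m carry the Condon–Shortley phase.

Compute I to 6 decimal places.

m-sum 0 ✓  L=12 even ✓  2≤6≤6 ✓
Π(2lᵢ+1) = 9×5×13 = 585
triangle coeff Δ(4,2,6) = 1/6435
Σ_t [0,0]: t=0:+1/2304 = 1/2304
(3j)²=5/143 [(4 2 6; 0 0 0)], sign=+1
Σ_t [0,0]: t=0:+1/3456 = 1/3456
(3j)²=35/1287 [(4 2 6; 0 -1 1)], sign=-1
⇒ 4πI² = 875/1573
I = (-1)√(875/1573/(4π)) = -0.21039467

-0.210395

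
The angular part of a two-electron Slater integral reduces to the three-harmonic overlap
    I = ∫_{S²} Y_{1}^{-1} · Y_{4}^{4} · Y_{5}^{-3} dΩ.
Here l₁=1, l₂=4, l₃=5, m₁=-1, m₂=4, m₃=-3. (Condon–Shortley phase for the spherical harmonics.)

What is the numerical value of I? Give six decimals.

m-sum 0 ✓  L=10 even ✓  3≤5≤5 ✓
Π(2lᵢ+1) = 3×9×11 = 297
triangle coeff Δ(1,4,5) = 1/495
Σ_t [0,0]: t=0:+1/576 = 1/576
(3j)²=5/99 [(1 4 5; 0 0 0)], sign=-1
Σ_t [0,0]: t=0:+1/80640 = 1/80640
(3j)²=1/495 [(1 4 5; -1 4 -3)], sign=+1
⇒ 4πI² = 1/33
I = (-1)√(1/33/(4π)) = -0.04910640

-0.049106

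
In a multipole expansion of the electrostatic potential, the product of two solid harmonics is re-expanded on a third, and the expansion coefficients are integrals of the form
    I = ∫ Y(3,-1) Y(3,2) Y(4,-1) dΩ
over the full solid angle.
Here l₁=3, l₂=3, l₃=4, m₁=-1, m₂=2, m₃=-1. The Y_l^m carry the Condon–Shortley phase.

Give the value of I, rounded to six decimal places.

Rules hold: Σm=0, L=10 even, 0≤4≤6.
N = 7·7·9 = 441
Δ = 2!·4!·4!/11! = 1/34650
Racah Σ t=0..2: t=0:+1/72 t=1:−1/16 t=2:+1/72 = -5/144
⇒ 3j(3 3 4; 0 0 0)² = 2/77, sgn -1
Racah Σ t=1..2: t=1:−1/144 t=2:+1/48 = 1/72
⇒ 3j(3 3 4; -1 2 -1)² = 16/693, sgn -1
4πI² = N·(3j₀)²·(3jₘ)² = 32/121
I = +1·√(0.264463/4π) = 0.14506992

0.145070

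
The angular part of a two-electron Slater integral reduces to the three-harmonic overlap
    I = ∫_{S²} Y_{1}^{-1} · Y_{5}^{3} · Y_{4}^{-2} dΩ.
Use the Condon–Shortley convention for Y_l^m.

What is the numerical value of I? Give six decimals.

m-sum 0 ✓  L=10 even ✓  4≤4≤6 ✓
Π(2lᵢ+1) = 3×11×9 = 297
triangle coeff Δ(1,5,4) = 1/495
Σ_t [1,1]: t=1:−1/576 = -1/576
(3j)²=5/99 [(1 5 4; 0 0 0)], sign=-1
Σ_t [2,2]: t=2:+1/2880 = 1/2880
(3j)²=28/495 [(1 5 4; -1 3 -2)], sign=+1
⇒ 4πI² = 28/33
I = (-1)√(28/33/(4π)) = -0.25984664

-0.259847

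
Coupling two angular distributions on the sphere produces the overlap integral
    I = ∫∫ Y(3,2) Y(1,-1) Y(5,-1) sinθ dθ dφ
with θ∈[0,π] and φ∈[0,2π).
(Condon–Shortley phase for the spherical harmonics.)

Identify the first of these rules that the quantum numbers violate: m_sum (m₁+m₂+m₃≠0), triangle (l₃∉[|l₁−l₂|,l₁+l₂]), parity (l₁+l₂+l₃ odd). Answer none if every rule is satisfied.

triangle

m₁+m₂+m₃ = 2 − 1 − 1 = 0  ✓
triangle: |3−1|=2 ≤ l₃=5 ≤ 3+1=4  ✗
parity: l₁+l₂+l₃ = 9 is odd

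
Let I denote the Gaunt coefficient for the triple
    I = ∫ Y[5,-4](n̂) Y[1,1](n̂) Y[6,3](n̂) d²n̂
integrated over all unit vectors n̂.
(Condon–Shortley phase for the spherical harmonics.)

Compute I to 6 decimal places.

-0.070770

Rules hold: Σm=0, L=12 even, 4≤6≤6.
N = 11·3·13 = 429
Δ = 0!·10!·2!/13! = 1/858
Racah Σ t=0..0: t=0:+1/14400 = 1/14400
⇒ 3j(5 1 6; 0 0 0)² = 6/143, sgn +1
Racah Σ t=0..0: t=0:+1/725760 = 1/725760
⇒ 3j(5 1 6; -4 1 3)² = 1/286, sgn -1
4πI² = N·(3j₀)²·(3jₘ)² = 9/143
I = -1·√(0.0629371/4π) = -0.07076985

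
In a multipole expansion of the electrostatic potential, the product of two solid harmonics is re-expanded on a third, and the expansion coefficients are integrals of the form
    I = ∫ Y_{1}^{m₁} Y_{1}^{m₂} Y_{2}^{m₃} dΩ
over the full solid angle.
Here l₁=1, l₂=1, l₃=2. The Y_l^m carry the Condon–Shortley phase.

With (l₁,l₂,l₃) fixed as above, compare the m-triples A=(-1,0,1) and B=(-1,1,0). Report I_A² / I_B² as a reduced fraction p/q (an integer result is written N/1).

3/1

Same 1,1,2: normalisation and zero-m 3j drop out of the ratio.
A: Δ: 0! 2! 2! / 5! → 1/30; sum: t=0:+1/2 = 1/2; 3j²(1 1 2; -1 0 1) = Δ·Π!·Σ² = 1/10  (sign -1)
B: Δ: 0! 2! 2! / 5! → 1/30; sum: t=0:+1/4 = 1/4; 3j²(1 1 2; -1 1 0) = Δ·Π!·Σ² = 1/30  (sign +1)
I_A²/I_B² = (1/10)/(1/30) = 3/1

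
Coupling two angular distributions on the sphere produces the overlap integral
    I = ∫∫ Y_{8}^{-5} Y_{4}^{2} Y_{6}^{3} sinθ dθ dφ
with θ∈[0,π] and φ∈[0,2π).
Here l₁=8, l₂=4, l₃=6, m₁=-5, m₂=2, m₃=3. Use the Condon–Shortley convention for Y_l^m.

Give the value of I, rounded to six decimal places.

m-sum 0 ✓  L=18 even ✓  4≤6≤12 ✓
Π(2lᵢ+1) = 17×9×13 = 1989
triangle coeff Δ(8,4,6) = 1/23279256
Σ_t [2,4]: t=2:+1/1658880 t=3:−1/518400 t=4:+1/1658880 = -1/1382400
(3j)²=504/46189 [(8 4 6; 0 0 0)], sign=-1
Σ_t [4,6]: t=4:+1/34836480 t=5:−1/9676800 t=6:+1/43545600 = -1/19353600
(3j)²=243/18088 [(8 4 6; -5 2 3)], sign=+1
⇒ 4πI² = 19683/67507
I = (-1)√(19683/67507/(4π)) = -0.15232329

-0.152323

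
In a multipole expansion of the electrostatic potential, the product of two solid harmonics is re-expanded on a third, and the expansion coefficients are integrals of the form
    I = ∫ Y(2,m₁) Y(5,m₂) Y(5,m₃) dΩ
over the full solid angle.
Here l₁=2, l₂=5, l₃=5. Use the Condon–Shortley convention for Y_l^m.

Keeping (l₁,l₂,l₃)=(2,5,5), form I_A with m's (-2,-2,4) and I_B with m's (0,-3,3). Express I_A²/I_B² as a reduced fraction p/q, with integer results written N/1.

72/1

l's match ⇒ only the (l;m) 3-j factors differ between A and B.
A: triangle coeff Δ(2,5,5) = 1/38610; Σ_t [2,2]: t=2:+1/20160 = 1/20160; (3j)²=12/715 [(2 5 5; -2 -2 4)], sign=-1
B: triangle coeff Δ(2,5,5) = 1/38610; Σ_t [0,2]: t=0:+1/5760 t=1:−1/5040 t=2:+1/161280 = -1/53760; (3j)²=1/4290 [(2 5 5; 0 -3 3)], sign=-1
I_A²/I_B² = (12/715)/(1/4290) = 72/1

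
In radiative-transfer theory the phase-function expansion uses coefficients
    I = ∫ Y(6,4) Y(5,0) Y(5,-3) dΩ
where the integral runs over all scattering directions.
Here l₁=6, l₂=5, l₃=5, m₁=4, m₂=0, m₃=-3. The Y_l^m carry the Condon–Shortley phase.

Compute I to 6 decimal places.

0.000000

Σmᵢ = 1 ≠ 0, so the φ-integral vanishes; I = 0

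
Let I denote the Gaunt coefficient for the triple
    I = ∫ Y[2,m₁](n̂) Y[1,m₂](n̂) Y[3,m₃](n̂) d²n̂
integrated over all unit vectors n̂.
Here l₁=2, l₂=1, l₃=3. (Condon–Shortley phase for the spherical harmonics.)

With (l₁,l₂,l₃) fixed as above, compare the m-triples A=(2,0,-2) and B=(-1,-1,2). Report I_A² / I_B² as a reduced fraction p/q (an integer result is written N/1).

Same 2,1,3: normalisation and zero-m 3j drop out of the ratio.
A: Δ: 0! 4! 2! / 7! → 1/105; sum: t=0:+1/24 = 1/24; 3j²(2 1 3; 2 0 -2) = Δ·Π!·Σ² = 1/21  (sign -1)
B: Δ: 0! 4! 2! / 7! → 1/105; sum: t=0:+1/12 = 1/12; 3j²(2 1 3; -1 -1 2) = Δ·Π!·Σ² = 2/21  (sign -1)
I_A²/I_B² = (1/21)/(2/21) = 1/2

1/2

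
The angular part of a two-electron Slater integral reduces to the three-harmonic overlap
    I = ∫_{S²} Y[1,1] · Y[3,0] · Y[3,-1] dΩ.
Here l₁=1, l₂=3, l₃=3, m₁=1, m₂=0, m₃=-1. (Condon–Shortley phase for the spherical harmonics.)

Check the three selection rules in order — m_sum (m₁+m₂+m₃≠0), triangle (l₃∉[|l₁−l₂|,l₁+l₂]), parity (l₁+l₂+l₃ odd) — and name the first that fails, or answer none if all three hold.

m₁+m₂+m₃ = 1 + 0 − 1 = 0  ✓
triangle: |1−3|=2 ≤ l₃=3 ≤ 1+3=4  ✓
parity: l₁+l₂+l₃ = 7 is odd  ✗

parity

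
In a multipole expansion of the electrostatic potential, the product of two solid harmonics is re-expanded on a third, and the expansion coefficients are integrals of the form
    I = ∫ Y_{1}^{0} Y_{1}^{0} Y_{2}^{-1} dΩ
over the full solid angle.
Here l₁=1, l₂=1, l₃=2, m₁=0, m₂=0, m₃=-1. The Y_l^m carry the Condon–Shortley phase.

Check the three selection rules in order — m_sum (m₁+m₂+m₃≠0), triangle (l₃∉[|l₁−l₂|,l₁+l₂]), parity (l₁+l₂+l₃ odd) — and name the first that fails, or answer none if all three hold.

azimuthal sum: 0 + 0 − 1 = -1  ✗
0 ≤ 2 ≤ 2 (triangle on l)
L = 1 + 1 + 2 = 4 (even)

m_sum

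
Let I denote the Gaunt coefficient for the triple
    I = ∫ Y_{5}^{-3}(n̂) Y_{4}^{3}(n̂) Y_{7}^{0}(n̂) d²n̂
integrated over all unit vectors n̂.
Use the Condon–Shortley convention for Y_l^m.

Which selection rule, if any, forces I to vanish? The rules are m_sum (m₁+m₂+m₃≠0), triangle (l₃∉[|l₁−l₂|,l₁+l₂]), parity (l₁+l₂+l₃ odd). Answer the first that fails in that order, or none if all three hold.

none

Σmᵢ = 0  ✓
l₃∈[|l₁−l₂|,l₁+l₂]=[1,9], have l₃=7  ✓
Σlᵢ = 16 ⇒ even  ✓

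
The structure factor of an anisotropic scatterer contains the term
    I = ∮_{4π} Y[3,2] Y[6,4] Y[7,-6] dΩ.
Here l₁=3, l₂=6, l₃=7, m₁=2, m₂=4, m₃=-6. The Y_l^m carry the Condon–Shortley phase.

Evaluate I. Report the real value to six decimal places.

0.183421

m-sum 0 ✓  L=16 even ✓  3≤7≤9 ✓
Π(2lᵢ+1) = 7×13×15 = 1365
triangle coeff Δ(3,6,7) = 1/2042040
Σ_t [0,2]: t=0:+1/207360 t=1:−1/57600 t=2:+1/207360 = -1/129600
(3j)²=168/12155 [(3 6 7; 0 0 0)], sign=+1
Σ_t [0,1]: t=0:+1/43545600 t=1:−1/8709120 = -1/10886400
(3j)²=8/357 [(3 6 7; 2 4 -6)], sign=+1
⇒ 4πI² = 1344/3179
I = (+1)√(1344/3179/(4π)) = 0.18342116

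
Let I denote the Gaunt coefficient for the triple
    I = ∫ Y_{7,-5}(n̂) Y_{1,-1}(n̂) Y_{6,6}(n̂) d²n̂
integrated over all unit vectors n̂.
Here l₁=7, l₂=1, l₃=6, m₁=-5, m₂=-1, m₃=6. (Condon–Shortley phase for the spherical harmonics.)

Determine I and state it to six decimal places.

Rules hold: Σm=0, L=14 even, 6≤6≤8.
N = 15·3·13 = 585
Δ = 2!·12!·0!/15! = 1/1365
Racah Σ t=1..1: t=1:−1/518400 = -1/518400
⇒ 3j(7 1 6; 0 0 0)² = 7/195, sgn -1
Racah Σ t=0..0: t=0:+1/958003200 = 1/958003200
⇒ 3j(7 1 6; -5 -1 6)² = 1/1365, sgn +1
4πI² = N·(3j₀)²·(3jₘ)² = 1/65
I = -1·√(0.0153846/4π) = -0.03498955

-0.034990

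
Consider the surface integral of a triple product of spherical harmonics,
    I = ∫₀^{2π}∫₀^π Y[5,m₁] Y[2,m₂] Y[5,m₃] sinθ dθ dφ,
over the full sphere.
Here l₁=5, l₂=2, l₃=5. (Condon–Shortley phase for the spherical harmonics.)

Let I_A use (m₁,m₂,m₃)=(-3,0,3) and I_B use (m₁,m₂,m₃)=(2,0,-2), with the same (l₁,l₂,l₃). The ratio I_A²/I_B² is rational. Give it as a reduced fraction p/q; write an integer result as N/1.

1/36

Shared (l₁,l₂,l₃)=(5,2,5): N and (l;000)² cancel in I_A²/I_B².
A: Δ = 2!·8!·2!/13! = 1/38610; Racah Σ t=0..2: t=0:+1/161280 t=1:−1/5040 t=2:+1/5760 = -1/53760; ⇒ 3j(5 2 5; -3 0 3)² = 1/4290, sgn -1
B: Δ = 2!·8!·2!/13! = 1/38610; Racah Σ t=0..2: t=0:+1/2880 t=1:−1/1440 t=2:+1/20160 = -1/3360; ⇒ 3j(5 2 5; 2 0 -2)² = 6/715, sgn +1
I_A²/I_B² = (1/4290)/(6/715) = 1/36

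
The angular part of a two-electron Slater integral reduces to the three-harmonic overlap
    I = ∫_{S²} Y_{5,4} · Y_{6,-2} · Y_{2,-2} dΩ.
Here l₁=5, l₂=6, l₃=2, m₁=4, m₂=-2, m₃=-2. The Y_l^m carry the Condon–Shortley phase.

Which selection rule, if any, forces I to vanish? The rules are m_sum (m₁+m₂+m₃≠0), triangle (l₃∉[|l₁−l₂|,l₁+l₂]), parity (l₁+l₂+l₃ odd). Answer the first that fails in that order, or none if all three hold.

Σmᵢ = 0  ✓
l₃∈[|l₁−l₂|,l₁+l₂]=[1,11], have l₃=2  ✓
Σlᵢ = 13 ⇒ odd  ✗

parity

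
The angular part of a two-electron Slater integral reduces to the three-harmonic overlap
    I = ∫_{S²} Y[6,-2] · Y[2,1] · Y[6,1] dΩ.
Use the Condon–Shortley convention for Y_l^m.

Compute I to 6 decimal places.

m-sum 0 ✓  L=14 even ✓  4≤6≤8 ✓
Π(2lᵢ+1) = 13×5×13 = 845
triangle coeff Δ(6,2,6) = 1/90090
Σ_t [0,2]: t=0:+1/69120 t=1:−1/14400 t=2:+1/69120 = -7/172800
(3j)²=14/715 [(6 2 6; 0 0 0)], sign=-1
Σ_t [1,2]: t=1:−1/60480 t=2:+1/34560 = 1/80640
(3j)²=6/1001 [(6 2 6; -2 1 1)], sign=-1
⇒ 4πI² = 12/121
I = (+1)√(12/121/(4π)) = 0.08883682

0.088837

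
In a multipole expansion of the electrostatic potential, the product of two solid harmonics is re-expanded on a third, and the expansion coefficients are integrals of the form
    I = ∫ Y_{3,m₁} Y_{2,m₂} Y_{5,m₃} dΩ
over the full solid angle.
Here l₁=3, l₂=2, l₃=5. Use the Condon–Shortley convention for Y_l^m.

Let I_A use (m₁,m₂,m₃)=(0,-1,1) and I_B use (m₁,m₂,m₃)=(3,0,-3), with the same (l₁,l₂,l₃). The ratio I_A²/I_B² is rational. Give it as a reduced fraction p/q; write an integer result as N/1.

20/7

l's match ⇒ only the (l;m) 3-j factors differ between A and B.
A: triangle coeff Δ(3,2,5) = 1/2310; Σ_t [0,0]: t=0:+1/216 = 1/216; (3j)²=8/231 [(3 2 5; 0 -1 1)], sign=+1
B: triangle coeff Δ(3,2,5) = 1/2310; Σ_t [0,0]: t=0:+1/2880 = 1/2880; (3j)²=2/165 [(3 2 5; 3 0 -3)], sign=+1
I_A²/I_B² = (8/231)/(2/165) = 20/7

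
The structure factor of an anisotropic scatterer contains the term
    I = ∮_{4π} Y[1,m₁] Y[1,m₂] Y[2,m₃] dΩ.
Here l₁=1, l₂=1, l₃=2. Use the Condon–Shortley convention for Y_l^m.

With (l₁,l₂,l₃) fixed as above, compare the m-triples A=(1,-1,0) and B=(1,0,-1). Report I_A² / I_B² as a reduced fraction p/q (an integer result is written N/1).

Shared (l₁,l₂,l₃)=(1,1,2): N and (l;000)² cancel in I_A²/I_B².
A: Δ = 0!·2!·2!/5! = 1/30; Racah Σ t=0..0: t=0:+1/4 = 1/4; ⇒ 3j(1 1 2; 1 -1 0)² = 1/30, sgn +1
B: Δ = 0!·2!·2!/5! = 1/30; Racah Σ t=0..0: t=0:+1/2 = 1/2; ⇒ 3j(1 1 2; 1 0 -1)² = 1/10, sgn -1
I_A²/I_B² = (1/30)/(1/10) = 1/3

1/3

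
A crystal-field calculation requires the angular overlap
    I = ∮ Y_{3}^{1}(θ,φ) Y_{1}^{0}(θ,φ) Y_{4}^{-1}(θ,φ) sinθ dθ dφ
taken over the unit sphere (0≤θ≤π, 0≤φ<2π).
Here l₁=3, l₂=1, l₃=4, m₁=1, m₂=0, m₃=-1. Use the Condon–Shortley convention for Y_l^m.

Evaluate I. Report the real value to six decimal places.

-0.238414

Checks pass: Σm=0; 8 even; l₃=4∈[2,4].
(2·3+1)(2·1+1)(2·4+1) = 189
Δ: 0! 6! 2! / 9! → 1/252
sum: t=0:+1/36 = 1/36
3j²(3 1 4; 0 0 0) = Δ·Π!·Σ² = 4/63  (sign +1)
sum: t=0:+1/48 = 1/48
3j²(3 1 4; 1 0 -1) = Δ·Π!·Σ² = 5/84  (sign -1)
combine: 4πI² = 189·4/63·5/84 = 5/7
take √, sign -1: I = -0.23841361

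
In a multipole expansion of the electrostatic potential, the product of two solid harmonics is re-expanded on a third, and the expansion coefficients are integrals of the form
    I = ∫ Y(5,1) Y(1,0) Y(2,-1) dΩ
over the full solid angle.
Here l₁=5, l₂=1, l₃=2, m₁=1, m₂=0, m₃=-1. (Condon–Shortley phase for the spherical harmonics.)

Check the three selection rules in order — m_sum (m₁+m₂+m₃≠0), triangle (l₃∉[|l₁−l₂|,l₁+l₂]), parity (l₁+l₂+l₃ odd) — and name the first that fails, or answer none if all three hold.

triangle

m₁+m₂+m₃ = 1 + 0 − 1 = 0  ✓
triangle: |5−1|=4 ≤ l₃=2 ≤ 5+1=6  ✗
parity: l₁+l₂+l₃ = 8 is even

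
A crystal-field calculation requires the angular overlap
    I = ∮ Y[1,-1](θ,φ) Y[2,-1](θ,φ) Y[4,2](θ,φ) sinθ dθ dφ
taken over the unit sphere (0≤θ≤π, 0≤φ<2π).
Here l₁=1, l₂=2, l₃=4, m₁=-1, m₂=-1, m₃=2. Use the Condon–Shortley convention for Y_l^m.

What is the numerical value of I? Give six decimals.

l₃=4 ∉ [1,3] — triangle fails ⇒ I = 0

0.000000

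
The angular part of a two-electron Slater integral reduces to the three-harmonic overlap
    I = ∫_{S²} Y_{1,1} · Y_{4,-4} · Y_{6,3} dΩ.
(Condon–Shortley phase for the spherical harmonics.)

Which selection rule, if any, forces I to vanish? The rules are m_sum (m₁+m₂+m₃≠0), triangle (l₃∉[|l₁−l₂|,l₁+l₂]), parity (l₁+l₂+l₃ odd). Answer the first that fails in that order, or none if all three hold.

triangle

m₁+m₂+m₃ = 1 − 4 + 3 = 0  ✓
triangle: |1−4|=3 ≤ l₃=6 ≤ 1+4=5  ✗
parity: l₁+l₂+l₃ = 11 is odd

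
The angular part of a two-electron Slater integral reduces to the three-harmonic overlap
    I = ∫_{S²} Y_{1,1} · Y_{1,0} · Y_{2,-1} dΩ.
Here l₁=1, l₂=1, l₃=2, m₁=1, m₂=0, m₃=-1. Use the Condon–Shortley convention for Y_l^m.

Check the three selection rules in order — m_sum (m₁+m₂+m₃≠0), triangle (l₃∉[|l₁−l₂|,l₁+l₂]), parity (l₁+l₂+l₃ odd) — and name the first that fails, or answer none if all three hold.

Σmᵢ = 0  ✓
l₃∈[|l₁−l₂|,l₁+l₂]=[0,2], have l₃=2  ✓
Σlᵢ = 4 ⇒ even  ✓

none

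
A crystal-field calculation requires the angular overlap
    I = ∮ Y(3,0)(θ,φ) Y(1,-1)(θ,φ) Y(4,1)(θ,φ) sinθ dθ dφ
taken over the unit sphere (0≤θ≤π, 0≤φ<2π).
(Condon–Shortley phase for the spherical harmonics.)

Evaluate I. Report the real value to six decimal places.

m-sum 0 ✓  L=8 even ✓  2≤4≤4 ✓
Π(2lᵢ+1) = 7×3×9 = 189
triangle coeff Δ(3,1,4) = 1/252
Σ_t [0,0]: t=0:+1/36 = 1/36
(3j)²=4/63 [(3 1 4; 0 0 0)], sign=+1
Σ_t [0,0]: t=0:+1/72 = 1/72
(3j)²=5/126 [(3 1 4; 0 -1 1)], sign=-1
⇒ 4πI² = 10/21
I = (-1)√(10/21/(4π)) = -0.19466390

-0.194664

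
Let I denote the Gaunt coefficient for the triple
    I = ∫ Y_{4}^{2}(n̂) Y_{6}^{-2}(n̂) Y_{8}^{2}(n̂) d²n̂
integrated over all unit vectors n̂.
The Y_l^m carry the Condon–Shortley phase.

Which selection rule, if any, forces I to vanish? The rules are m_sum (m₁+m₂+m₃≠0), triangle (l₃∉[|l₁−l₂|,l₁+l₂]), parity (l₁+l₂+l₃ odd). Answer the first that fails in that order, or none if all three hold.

azimuthal sum: 2 − 2 + 2 = 2  ✗
2 ≤ 8 ≤ 10 (triangle on l)
L = 4 + 6 + 8 = 18 (even)

m_sum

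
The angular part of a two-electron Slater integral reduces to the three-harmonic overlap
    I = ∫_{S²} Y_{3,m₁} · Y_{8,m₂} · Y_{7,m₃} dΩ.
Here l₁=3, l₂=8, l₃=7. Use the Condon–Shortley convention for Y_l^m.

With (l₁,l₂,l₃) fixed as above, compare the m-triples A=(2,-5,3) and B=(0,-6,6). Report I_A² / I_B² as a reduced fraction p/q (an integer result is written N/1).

l's match ⇒ only the (l;m) 3-j factors differ between A and B.
A: triangle coeff Δ(3,8,7) = 1/5290740; Σ_t [0,1]: t=0:+1/52254720 t=1:−1/87091200 = 1/130636800; (3j)²=88/20349 [(3 8 7; 2 -5 3)], sign=+1
B: triangle coeff Δ(3,8,7) = 1/5290740; Σ_t [1,2]: t=1:−1/479001600 t=2:+1/1916006400 = -1/638668800; (3j)²=117/6460 [(3 8 7; 0 -6 6)], sign=+1
I_A²/I_B² = (88/20349)/(117/6460) = 1760/7371

1760/7371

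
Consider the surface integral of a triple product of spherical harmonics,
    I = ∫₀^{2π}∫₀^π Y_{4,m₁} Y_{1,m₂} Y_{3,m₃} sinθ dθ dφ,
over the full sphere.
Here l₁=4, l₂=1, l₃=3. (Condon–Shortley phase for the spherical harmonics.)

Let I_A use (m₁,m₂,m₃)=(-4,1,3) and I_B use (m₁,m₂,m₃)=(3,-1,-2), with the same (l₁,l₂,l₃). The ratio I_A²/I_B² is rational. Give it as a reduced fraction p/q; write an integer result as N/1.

Shared (l₁,l₂,l₃)=(4,1,3): N and (l;000)² cancel in I_A²/I_B².
A: Δ = 2!·6!·0!/9! = 1/252; Racah Σ t=2..2: t=2:+1/1440 = 1/1440; ⇒ 3j(4 1 3; -4 1 3)² = 1/9, sgn +1
B: Δ = 2!·6!·0!/9! = 1/252; Racah Σ t=0..0: t=0:+1/240 = 1/240; ⇒ 3j(4 1 3; 3 -1 -2)² = 1/12, sgn -1
I_A²/I_B² = (1/9)/(1/12) = 4/3

4/3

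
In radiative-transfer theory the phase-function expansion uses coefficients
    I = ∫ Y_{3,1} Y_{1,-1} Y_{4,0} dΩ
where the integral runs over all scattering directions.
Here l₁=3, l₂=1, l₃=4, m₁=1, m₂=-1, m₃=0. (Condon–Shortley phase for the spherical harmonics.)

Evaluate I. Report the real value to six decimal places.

Rules hold: Σm=0, L=8 even, 2≤4≤4.
N = 7·3·9 = 189
Δ = 0!·6!·2!/9! = 1/252
Racah Σ t=0..0: t=0:+1/36 = 1/36
⇒ 3j(3 1 4; 0 0 0)² = 4/63, sgn +1
Racah Σ t=0..0: t=0:+1/96 = 1/96
⇒ 3j(3 1 4; 1 -1 0)² = 1/42, sgn +1
4πI² = N·(3j₀)²·(3jₘ)² = 2/7
I = +1·√(0.285714/4π) = 0.15078601

0.150786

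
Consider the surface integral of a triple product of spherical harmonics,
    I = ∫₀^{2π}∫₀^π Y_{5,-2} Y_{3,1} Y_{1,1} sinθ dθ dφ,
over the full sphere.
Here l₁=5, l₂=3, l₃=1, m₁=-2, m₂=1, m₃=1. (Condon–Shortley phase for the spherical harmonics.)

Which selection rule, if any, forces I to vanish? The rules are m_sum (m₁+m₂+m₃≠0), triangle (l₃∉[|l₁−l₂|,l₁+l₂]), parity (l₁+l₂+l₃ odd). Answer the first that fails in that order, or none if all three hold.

triangle

azimuthal sum: -2 + 1 + 1 = 0  ✓
2 ≤ 1 ≤ 8 (triangle on l)  ✗
L = 5 + 3 + 1 = 9 (odd)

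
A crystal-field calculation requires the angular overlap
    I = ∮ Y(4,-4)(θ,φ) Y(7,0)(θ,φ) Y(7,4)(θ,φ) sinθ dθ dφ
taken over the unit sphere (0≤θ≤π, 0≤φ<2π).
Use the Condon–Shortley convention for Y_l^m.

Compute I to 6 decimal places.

m-sum 0 ✓  L=18 even ✓  3≤7≤11 ✓
Π(2lᵢ+1) = 9×15×15 = 2025
triangle coeff Δ(4,7,7) = 1/58198140
Σ_t [0,4]: t=0:+1/17418240 t=1:−1/622080 t=2:+1/230400 t=3:−1/622080 t=4:+1/17418240 = 1/806400
(3j)²=2268/230945 [(4 7 7; 0 0 0)], sign=-1
Σ_t [4,4]: t=4:+1/17418240 = 1/17418240
(3j)²=175/12597 [(4 7 7; -4 0 4)], sign=-1
⇒ 4πI² = 53581500/193947611
I = (+1)√(53581500/193947611/(4π)) = 0.14827239

0.148272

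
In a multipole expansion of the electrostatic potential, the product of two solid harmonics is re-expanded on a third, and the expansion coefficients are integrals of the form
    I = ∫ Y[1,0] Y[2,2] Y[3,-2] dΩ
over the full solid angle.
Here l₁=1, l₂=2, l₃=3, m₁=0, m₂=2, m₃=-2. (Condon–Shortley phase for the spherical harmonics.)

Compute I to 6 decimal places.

m-sum 0 ✓  L=6 even ✓  1≤3≤3 ✓
Π(2lᵢ+1) = 3×5×7 = 105
triangle coeff Δ(1,2,3) = 1/105
Σ_t [0,0]: t=0:+1/4 = 1/4
(3j)²=3/35 [(1 2 3; 0 0 0)], sign=-1
Σ_t [0,0]: t=0:+1/24 = 1/24
(3j)²=1/21 [(1 2 3; 0 2 -2)], sign=-1
⇒ 4πI² = 3/7
I = (+1)√(3/7/(4π)) = 0.18467439

0.184674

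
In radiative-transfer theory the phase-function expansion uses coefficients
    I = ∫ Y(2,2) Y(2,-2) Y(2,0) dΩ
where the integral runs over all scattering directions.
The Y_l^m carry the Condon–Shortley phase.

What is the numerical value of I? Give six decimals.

-0.180224

m-sum 0 ✓  L=6 even ✓  0≤2≤4 ✓
Π(2lᵢ+1) = 5×5×5 = 125
triangle coeff Δ(2,2,2) = 1/630
Σ_t [0,2]: t=0:+1/8 t=1:−1/1 t=2:+1/8 = -3/4
(3j)²=2/35 [(2 2 2; 0 0 0)], sign=-1
Σ_t [0,0]: t=0:+1/8 = 1/8
(3j)²=2/35 [(2 2 2; 2 -2 0)], sign=+1
⇒ 4πI² = 20/49
I = (-1)√(20/49/(4π)) = -0.18022375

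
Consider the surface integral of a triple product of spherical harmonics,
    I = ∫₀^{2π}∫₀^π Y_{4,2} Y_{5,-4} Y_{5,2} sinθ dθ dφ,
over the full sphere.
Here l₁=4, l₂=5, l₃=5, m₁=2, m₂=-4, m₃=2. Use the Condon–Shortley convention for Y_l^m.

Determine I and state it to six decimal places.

0.118854

Checks pass: Σm=0; 14 even; l₃=5∈[1,9].
(2·4+1)(2·5+1)(2·5+1) = 1089
Δ: 4! 4! 6! / 15! → 1/3153150
sum: t=0:+1/69120 t=1:−1/1728 t=2:+1/576 t=3:−1/1728 t=4:+1/69120 = 7/11520
3j²(4 5 5; 0 0 0) = Δ·Π!·Σ² = 2/143  (sign -1)
sum: t=0:+1/11520 t=1:−1/25920 = 1/20736
3j²(4 5 5; 2 -4 2) = Δ·Π!·Σ² = 5/429  (sign -1)
combine: 4πI² = 1089·2/143·5/429 = 30/169
take √, sign +1: I = 0.11885360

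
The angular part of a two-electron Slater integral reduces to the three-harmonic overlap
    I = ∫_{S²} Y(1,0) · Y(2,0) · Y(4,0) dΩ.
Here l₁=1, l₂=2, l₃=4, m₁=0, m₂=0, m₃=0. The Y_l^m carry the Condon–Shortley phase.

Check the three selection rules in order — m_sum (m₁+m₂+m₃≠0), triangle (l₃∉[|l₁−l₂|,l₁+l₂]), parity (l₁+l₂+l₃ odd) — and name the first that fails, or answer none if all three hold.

azimuthal sum: 0 + 0 + 0 = 0  ✓
1 ≤ 4 ≤ 3 (triangle on l)  ✗
L = 1 + 2 + 4 = 7 (odd)

triangle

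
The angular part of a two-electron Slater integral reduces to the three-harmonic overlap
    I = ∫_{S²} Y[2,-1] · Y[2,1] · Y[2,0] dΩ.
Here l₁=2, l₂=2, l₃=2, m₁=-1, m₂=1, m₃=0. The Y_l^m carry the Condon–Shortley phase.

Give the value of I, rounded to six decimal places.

-0.090112

m-sum 0 ✓  L=6 even ✓  0≤2≤4 ✓
Π(2lᵢ+1) = 5×5×5 = 125
triangle coeff Δ(2,2,2) = 1/630
Σ_t [0,2]: t=0:+1/8 t=1:−1/1 t=2:+1/8 = -3/4
(3j)²=2/35 [(2 2 2; 0 0 0)], sign=-1
Σ_t [1,2]: t=1:−1/4 t=2:+1/2 = 1/4
(3j)²=1/70 [(2 2 2; -1 1 0)], sign=+1
⇒ 4πI² = 5/49
I = (-1)√(5/49/(4π)) = -0.09011188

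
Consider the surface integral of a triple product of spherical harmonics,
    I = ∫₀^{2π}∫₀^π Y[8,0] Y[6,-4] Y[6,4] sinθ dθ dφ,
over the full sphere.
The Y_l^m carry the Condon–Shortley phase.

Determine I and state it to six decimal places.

Rules hold: Σm=0, L=20 even, 2≤6≤14.
N = 17·13·13 = 2873
Δ = 8!·8!·4!/21! = 1/1309458150
Racah Σ t=2..6: t=2:+1/49766400 t=3:−1/3110400 t=4:+1/1327104 t=5:−1/3110400 t=6:+1/49766400 = 1/6635520
⇒ 3j(8 6 6; 0 0 0)² = 350/46189, sgn +1
Racah Σ t=0..2: t=0:+1/6502809600 t=1:−1/152409600 t=2:+1/49766400 = 89/6502809600
⇒ 3j(8 6 6; 0 -4 4)² = 7921/646646, sgn +1
4πI² = N·(3j₀)²·(3jₘ)² = 198025/742577
I = +1·√(0.266673/4π) = 0.14567477

0.145675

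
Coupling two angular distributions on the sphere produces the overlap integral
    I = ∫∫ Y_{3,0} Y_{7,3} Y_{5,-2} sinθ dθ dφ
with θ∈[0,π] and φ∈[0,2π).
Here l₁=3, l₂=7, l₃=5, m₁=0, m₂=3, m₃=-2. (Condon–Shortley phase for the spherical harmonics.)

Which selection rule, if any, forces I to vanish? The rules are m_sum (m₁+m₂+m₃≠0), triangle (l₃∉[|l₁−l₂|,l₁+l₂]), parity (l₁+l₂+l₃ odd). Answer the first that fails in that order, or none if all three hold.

azimuthal sum: 0 + 3 − 2 = 1  ✗
4 ≤ 5 ≤ 10 (triangle on l)
L = 3 + 7 + 5 = 15 (odd)

m_sum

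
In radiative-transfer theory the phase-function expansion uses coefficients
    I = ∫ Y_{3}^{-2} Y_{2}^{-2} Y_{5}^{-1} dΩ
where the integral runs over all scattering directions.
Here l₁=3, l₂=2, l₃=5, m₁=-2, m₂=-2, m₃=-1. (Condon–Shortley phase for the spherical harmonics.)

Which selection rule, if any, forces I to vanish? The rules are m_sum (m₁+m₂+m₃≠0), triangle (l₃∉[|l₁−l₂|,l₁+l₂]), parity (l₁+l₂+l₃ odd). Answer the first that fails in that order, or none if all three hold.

m_sum

Σmᵢ = -5  ✗
l₃∈[|l₁−l₂|,l₁+l₂]=[1,5], have l₃=5
Σlᵢ = 10 ⇒ even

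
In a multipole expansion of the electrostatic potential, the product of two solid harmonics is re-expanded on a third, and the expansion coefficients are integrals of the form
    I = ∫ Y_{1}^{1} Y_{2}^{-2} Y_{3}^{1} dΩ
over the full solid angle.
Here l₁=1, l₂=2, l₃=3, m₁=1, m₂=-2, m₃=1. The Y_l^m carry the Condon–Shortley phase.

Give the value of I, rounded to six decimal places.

Checks pass: Σm=0; 6 even; l₃=3∈[1,3].
(2·1+1)(2·2+1)(2·3+1) = 105
Δ: 0! 2! 4! / 7! → 1/105
sum: t=0:+1/4 = 1/4
3j²(1 2 3; 0 0 0) = Δ·Π!·Σ² = 3/35  (sign -1)
sum: t=0:+1/48 = 1/48
3j²(1 2 3; 1 -2 1) = Δ·Π!·Σ² = 1/105  (sign +1)
combine: 4πI² = 105·3/35·1/105 = 3/35
take √, sign -1: I = -0.08258890

-0.082589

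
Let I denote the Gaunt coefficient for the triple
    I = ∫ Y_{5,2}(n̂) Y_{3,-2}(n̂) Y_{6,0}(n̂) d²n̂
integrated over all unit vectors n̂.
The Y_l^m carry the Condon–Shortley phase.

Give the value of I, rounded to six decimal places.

-0.165130

m-sum 0 ✓  L=14 even ✓  2≤6≤8 ✓
Π(2lᵢ+1) = 11×7×13 = 1001
triangle coeff Δ(5,3,6) = 1/675675
Σ_t [0,2]: t=0:+1/8640 t=1:−1/2304 t=2:+1/8640 = -7/34560
(3j)²=7/429 [(5 3 6; 0 0 0)], sign=-1
Σ_t [0,1]: t=0:+1/8640 t=1:−1/34560 = 1/11520
(3j)²=3/143 [(5 3 6; 2 -2 0)], sign=+1
⇒ 4πI² = 49/143
I = (-1)√(49/143/(4π)) = -0.16512966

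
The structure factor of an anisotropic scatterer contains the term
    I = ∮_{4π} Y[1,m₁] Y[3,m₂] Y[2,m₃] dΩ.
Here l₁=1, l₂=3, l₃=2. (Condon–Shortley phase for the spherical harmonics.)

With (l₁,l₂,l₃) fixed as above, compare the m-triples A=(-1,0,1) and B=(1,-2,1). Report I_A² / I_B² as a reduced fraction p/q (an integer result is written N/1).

Same 1,3,2: normalisation and zero-m 3j drop out of the ratio.
A: Δ: 2! 0! 4! / 7! → 1/105; sum: t=2:+1/12 = 1/12; 3j²(1 3 2; -1 0 1) = Δ·Π!·Σ² = 1/35  (sign -1)
B: Δ: 2! 0! 4! / 7! → 1/105; sum: t=0:+1/12 = 1/12; 3j²(1 3 2; 1 -2 1) = Δ·Π!·Σ² = 2/21  (sign -1)
I_A²/I_B² = (1/35)/(2/21) = 3/10

3/10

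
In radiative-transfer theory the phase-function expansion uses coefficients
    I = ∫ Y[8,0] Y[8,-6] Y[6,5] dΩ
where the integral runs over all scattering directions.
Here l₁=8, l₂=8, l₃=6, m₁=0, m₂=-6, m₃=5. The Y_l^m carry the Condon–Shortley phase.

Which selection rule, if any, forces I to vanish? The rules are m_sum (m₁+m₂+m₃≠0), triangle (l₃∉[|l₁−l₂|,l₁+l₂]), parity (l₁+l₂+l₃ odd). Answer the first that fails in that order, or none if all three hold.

Σmᵢ = -1  ✗
l₃∈[|l₁−l₂|,l₁+l₂]=[0,16], have l₃=6
Σlᵢ = 22 ⇒ even

m_sum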